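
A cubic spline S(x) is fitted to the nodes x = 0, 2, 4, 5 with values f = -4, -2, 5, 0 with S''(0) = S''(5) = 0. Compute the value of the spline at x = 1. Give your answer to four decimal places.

Put m_i = S'' at the i-th knot. Here h = (2, 2, 1) and Δ = (1, 7/2, -5), so the interior equations h_(i-1)·m_(i-1) + 2(h_(i-1)+h_i)·m_i + h_i·m_(i+1) = 6(Δ_i − Δ_(i-1)) read
  2·m_0 + 8·m_1 + 2·m_2 = 6(Δ_1 - Δ_0) = 15
  2·m_1 + 6·m_2 + 1·m_3 = 6(Δ_2 - Δ_1) = -51
Natural end conditions: m_0 = m_3 = 0.
Hence m_0 = 0, m_1 = 48/11, m_2 = -219/22, m_3 = 0.
On [0, 2], S(x) = -4 - 5/11·x + 0·x² + 4/11·x³.
With x = 1: S(1) = -45/11.

-4.0909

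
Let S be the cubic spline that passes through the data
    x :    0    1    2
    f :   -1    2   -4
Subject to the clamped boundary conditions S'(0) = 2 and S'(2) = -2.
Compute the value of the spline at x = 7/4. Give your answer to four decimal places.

-2.8867

Write M_i for S''(x_i). With h_i = 1, 1 and divided differences Δ_i = 3, -6, the continuity of S' gives the tridiagonal system
  1·M_0 + 4·M_1 + 1·M_2 = 6(Δ_1 - Δ_0) = -54
Clamped end conditions give two more equations: 2h_0·M_0 + h_0·M_1 = 6(Δ_0 - S'(0)) = 6 and h_1·M_1 + 2h_1·M_2 = 6(S'(2) - Δ_1) = 24.
Solving: M_0 = 29/2, M_1 = -23, M_2 = 47/2.
On [1, 2], S(x) = 2 - 9/4·(x - 1) - 23/2·(x - 1)² + 31/4·(x - 1)³.
With (x - 1) = 3/4: S(7/4) = -739/256.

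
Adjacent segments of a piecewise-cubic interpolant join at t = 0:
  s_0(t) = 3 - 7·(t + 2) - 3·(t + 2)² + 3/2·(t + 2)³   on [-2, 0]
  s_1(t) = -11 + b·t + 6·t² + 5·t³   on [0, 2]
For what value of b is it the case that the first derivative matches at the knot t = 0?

s_0'(t) = -7 - 6·(t + 2) + 9/2·(t + 2)², so s_0'(0) = -1. On the right, s_1'(0) = b, so b = -1.

-1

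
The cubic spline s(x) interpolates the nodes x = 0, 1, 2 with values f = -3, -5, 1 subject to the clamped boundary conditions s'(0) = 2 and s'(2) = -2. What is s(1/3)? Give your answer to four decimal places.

-3.4444

With m_i denoting the second derivative at x_i, h_i = 1, 1, and Δ_i = (y_(i+1) − y_i)/h_i = -2, 6:
  1·m_0 + 4·m_1 + 1·m_2 = 6(Δ_1 - Δ_0) = 48
Clamped end conditions give two more equations: 2h_0·m_0 + h_0·m_1 = 6(Δ_0 - s'(0)) = -24 and h_1·m_1 + 2h_1·m_2 = 6(s'(2) - Δ_1) = -48.
Forward elimination and back-substitution give m_0 = -26, m_1 = 28, m_2 = -38.
On [0, 1], s(x) = -3 + 2·x - 13·x² + 9·x³.
With x = 1/3: s(1/3) = -31/9.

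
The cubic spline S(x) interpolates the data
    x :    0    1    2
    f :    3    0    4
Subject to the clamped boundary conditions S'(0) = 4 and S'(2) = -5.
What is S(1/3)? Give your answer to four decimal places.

With m_i denoting the second derivative at x_i, h_i = 1, 1, and Δ_i = (y_(i+1) − y_i)/h_i = -3, 4:
  1·m_0 + 4·m_1 + 1·m_2 = 6(Δ_1 - Δ_0) = 42
Clamped end conditions give two more equations: 2h_0·m_0 + h_0·m_1 = 6(Δ_0 - S'(0)) = -42 and h_1·m_1 + 2h_1·m_2 = 6(S'(2) - Δ_1) = -54.
Solving the tridiagonal system: m_0 = -36, m_1 = 30, m_2 = -42.
On [0, 1], S(x) = 3 + 4·x - 18·x² + 11·x³.
With x = 1/3: S(1/3) = 74/27.

2.7407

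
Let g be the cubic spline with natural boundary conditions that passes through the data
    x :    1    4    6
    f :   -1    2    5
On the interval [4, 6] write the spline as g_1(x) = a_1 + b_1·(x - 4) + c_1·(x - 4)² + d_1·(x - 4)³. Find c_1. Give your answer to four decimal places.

0.1500

Write m_i for g''(x_i). With h_i = 3, 2 and divided differences Δ_i = 1, 3/2, the continuity of g' gives the tridiagonal system
  3·m_0 + 10·m_1 + 2·m_2 = 6(Δ_1 - Δ_0) = 3
Natural end conditions: m_0 = m_2 = 0.
Solving: m_0 = 0, m_1 = 3/10, m_2 = 0.
On [4, 6], with g_1(x) = a_1 + b_1·(x - 4) + c_1·(x - 4)² + d_1·(x - 4)³: c_1 = m_1/2 = 3/20, d_1 = (m_2 - m_1)/(6h_1) = -1/40, b_1 = Δ_1 - h_1(2m_1 + m_2)/6 = 13/10.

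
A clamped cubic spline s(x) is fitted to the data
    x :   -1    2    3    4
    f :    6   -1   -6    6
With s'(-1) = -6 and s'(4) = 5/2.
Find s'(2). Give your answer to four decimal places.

Let σ_i = s''(x_i). Step sizes h_i = 3, 1, 1; slopes of the chords Δ_i = (y_(i+1) - y_i)/h_i = -7/3, -5, 12.
  3·σ_0 + 8·σ_1 + 1·σ_2 = 6(Δ_1 - Δ_0) = -16
  1·σ_1 + 4·σ_2 + 1·σ_3 = 6(Δ_2 - Δ_1) = 102
Clamped end conditions give two more equations: 2h_0·σ_0 + h_0·σ_1 = 6(Δ_0 - s'(-1)) = 22 and h_2·σ_2 + 2h_2·σ_3 = 6(s'(4) - Δ_2) = -57.
Forward elimination and back-substitution give σ_0 = 769/87, σ_1 = -300/29, σ_2 = 1167/29, σ_3 = -1410/29.
On [2, 3], s'(x) = b_1 + 2c_1·(x - 2) + 3d_1·(x - 2)² with b_1 = Δ_1 - h_1(2σ_1 + σ_2)/6 = -479/58, c_1 = σ_1/2 = -150/29, d_1 = (σ_2 - σ_1)/(6h_1) = 489/58. So s'(2) = -479/58.

-8.2586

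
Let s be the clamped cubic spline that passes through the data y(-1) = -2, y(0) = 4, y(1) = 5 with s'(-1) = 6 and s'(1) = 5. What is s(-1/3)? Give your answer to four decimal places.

2.5185

Let m_i = s''(x_i). Step sizes h_i = 1, 1; slopes of the chords Δ_i = (y_(i+1) - y_i)/h_i = 6, 1.
  1·m_0 + 4·m_1 + 1·m_2 = 6(Δ_1 - Δ_0) = -30
Clamped end conditions give two more equations: 2h_0·m_0 + h_0·m_1 = 6(Δ_0 - s'(-1)) = 0 and h_1·m_1 + 2h_1·m_2 = 6(s'(1) - Δ_1) = 24.
Solving: m_0 = 7, m_1 = -14, m_2 = 19.
On [-1, 0], s(x) = -2 + 6·(x + 1) + 7/2·(x + 1)² - 7/2·(x + 1)³.
With (x + 1) = 2/3: s(-1/3) = 68/27.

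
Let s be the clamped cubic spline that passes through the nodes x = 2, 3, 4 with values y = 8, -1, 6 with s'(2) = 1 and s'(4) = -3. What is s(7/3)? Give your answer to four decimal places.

5.8889

Let σ_i = s''(x_i). Step sizes h_i = 1, 1; slopes of the chords Δ_i = (y_(i+1) - y_i)/h_i = -9, 7.
  1·σ_0 + 4·σ_1 + 1·σ_2 = 6(Δ_1 - Δ_0) = 96
Clamped end conditions give two more equations: 2h_0·σ_0 + h_0·σ_1 = 6(Δ_0 - s'(2)) = -60 and h_1·σ_1 + 2h_1·σ_2 = 6(s'(4) - Δ_1) = -60.
Hence σ_0 = -56, σ_1 = 52, σ_2 = -56.
On [2, 3], s(x) = 8 + 1·(x - 2) - 28·(x - 2)² + 18·(x - 2)³.
With (x - 2) = 1/3: s(7/3) = 53/9.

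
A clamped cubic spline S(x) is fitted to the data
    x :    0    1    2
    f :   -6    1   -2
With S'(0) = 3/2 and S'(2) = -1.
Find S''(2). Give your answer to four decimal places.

19.7500

Let M_i = S''(x_i). Step sizes h_i = 1, 1; slopes of the chords Δ_i = (y_(i+1) - y_i)/h_i = 7, -3.
  1·M_0 + 4·M_1 + 1·M_2 = 6(Δ_1 - Δ_0) = -60
Clamped end conditions give two more equations: 2h_0·M_0 + h_0·M_1 = 6(Δ_0 - S'(0)) = 33 and h_1·M_1 + 2h_1·M_2 = 6(S'(2) - Δ_1) = 12.
Forward elimination and back-substitution give M_0 = 121/4, M_1 = -55/2, M_2 = 79/4.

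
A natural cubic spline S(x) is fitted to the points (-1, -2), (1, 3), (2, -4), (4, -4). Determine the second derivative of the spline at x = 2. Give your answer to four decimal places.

8.8286

Write M_i for S''(x_i). With h_i = 2, 1, 2 and divided differences Δ_i = 5/2, -7, 0, the continuity of S' gives the tridiagonal system
  2·M_0 + 6·M_1 + 1·M_2 = 6(Δ_1 - Δ_0) = -57
  1·M_1 + 6·M_2 + 2·M_3 = 6(Δ_2 - Δ_1) = 42
Natural end conditions: M_0 = M_3 = 0.
Hence M_0 = 0, M_1 = -384/35, M_2 = 309/35, M_3 = 0.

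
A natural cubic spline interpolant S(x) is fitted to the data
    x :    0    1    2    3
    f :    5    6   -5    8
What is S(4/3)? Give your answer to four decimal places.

With M_i denoting the second derivative at x_i, h_i = 1, 1, 1, and Δ_i = (y_(i+1) − y_i)/h_i = 1, -11, 13:
  1·M_0 + 4·M_1 + 1·M_2 = 6(Δ_1 - Δ_0) = -72
  1·M_1 + 4·M_2 + 1·M_3 = 6(Δ_2 - Δ_1) = 144
Natural end conditions: M_0 = M_3 = 0.
Solving: M_0 = 0, M_1 = -144/5, M_2 = 216/5, M_3 = 0.
On [1, 2], S(x) = 6 - 43/5·(x - 1) - 72/5·(x - 1)² + 12·(x - 1)³.
With (x - 1) = 1/3: S(4/3) = 89/45.

1.9778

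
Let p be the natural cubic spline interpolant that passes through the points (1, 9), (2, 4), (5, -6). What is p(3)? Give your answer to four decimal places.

-0.0278

Let m_i = p''(x_i). Step sizes h_i = 1, 3; slopes of the chords Δ_i = (y_(i+1) - y_i)/h_i = -5, -10/3.
  1·m_0 + 8·m_1 + 3·m_2 = 6(Δ_1 - Δ_0) = 10
Natural end conditions: m_0 = m_2 = 0.
Hence m_0 = 0, m_1 = 5/4, m_2 = 0.
On [2, 5], p(x) = 4 - 55/12·(x - 2) + 5/8·(x - 2)² - 5/72·(x - 2)³.
With (x - 2) = 1: p(3) = -1/36.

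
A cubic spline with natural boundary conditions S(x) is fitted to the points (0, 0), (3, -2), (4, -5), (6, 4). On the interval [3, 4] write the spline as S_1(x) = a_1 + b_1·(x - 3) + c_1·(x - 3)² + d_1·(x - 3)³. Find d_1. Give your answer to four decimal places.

1.7837

Put M_i = S'' at the i-th knot. Here h = (3, 1, 2) and Δ = (-2/3, -3, 9/2), so the interior equations h_(i-1)·M_(i-1) + 2(h_(i-1)+h_i)·M_i + h_i·M_(i+1) = 6(Δ_i − Δ_(i-1)) read
  3·M_0 + 8·M_1 + 1·M_2 = 6(Δ_1 - Δ_0) = -14
  1·M_1 + 6·M_2 + 2·M_3 = 6(Δ_2 - Δ_1) = 45
Natural end conditions: M_0 = M_3 = 0.
Hence M_0 = 0, M_1 = -129/47, M_2 = 374/47, M_3 = 0.
On [3, 4], with S_1(x) = a_1 + b_1·(x - 3) + c_1·(x - 3)² + d_1·(x - 3)³: c_1 = M_1/2 = -129/94, d_1 = (M_2 - M_1)/(6h_1) = 503/282, b_1 = Δ_1 - h_1(2M_1 + M_2)/6 = -481/141.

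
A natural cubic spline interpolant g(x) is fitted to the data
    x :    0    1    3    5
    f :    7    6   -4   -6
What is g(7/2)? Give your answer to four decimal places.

-5.4545

Let m_i = g''(x_i). Step sizes h_i = 1, 2, 2; slopes of the chords Δ_i = (y_(i+1) - y_i)/h_i = -1, -5, -1.
  1·m_0 + 6·m_1 + 2·m_2 = 6(Δ_1 - Δ_0) = -24
  2·m_1 + 8·m_2 + 2·m_3 = 6(Δ_2 - Δ_1) = 24
Natural end conditions: m_0 = m_3 = 0.
Forward elimination and back-substitution give m_0 = 0, m_1 = -60/11, m_2 = 48/11, m_3 = 0.
On [3, 5], g(x) = -4 - 43/11·(x - 3) + 24/11·(x - 3)² - 4/11·(x - 3)³.
With (x - 3) = 1/2: g(7/2) = -60/11.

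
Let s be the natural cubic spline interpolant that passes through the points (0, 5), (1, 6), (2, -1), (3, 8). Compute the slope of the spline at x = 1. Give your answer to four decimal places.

Let m_i = s''(x_i). Step sizes h_i = 1, 1, 1; slopes of the chords Δ_i = (y_(i+1) - y_i)/h_i = 1, -7, 9.
  1·m_0 + 4·m_1 + 1·m_2 = 6(Δ_1 - Δ_0) = -48
  1·m_1 + 4·m_2 + 1·m_3 = 6(Δ_2 - Δ_1) = 96
Natural end conditions: m_0 = m_3 = 0.
Forward elimination and back-substitution give m_0 = 0, m_1 = -96/5, m_2 = 144/5, m_3 = 0.
On [1, 2], s'(x) = b_1 + 2c_1·(x - 1) + 3d_1·(x - 1)² with b_1 = Δ_1 - h_1(2m_1 + m_2)/6 = -27/5, c_1 = m_1/2 = -48/5, d_1 = (m_2 - m_1)/(6h_1) = 8. So s'(1) = -27/5.

-5.4000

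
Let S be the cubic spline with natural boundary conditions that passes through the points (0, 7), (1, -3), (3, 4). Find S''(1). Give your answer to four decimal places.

Let σ_i = S''(x_i). Step sizes h_i = 1, 2; slopes of the chords Δ_i = (y_(i+1) - y_i)/h_i = -10, 7/2.
  1·σ_0 + 6·σ_1 + 2·σ_2 = 6(Δ_1 - Δ_0) = 81
Natural end conditions: σ_0 = σ_2 = 0.
Solving: σ_0 = 0, σ_1 = 27/2, σ_2 = 0.

13.5000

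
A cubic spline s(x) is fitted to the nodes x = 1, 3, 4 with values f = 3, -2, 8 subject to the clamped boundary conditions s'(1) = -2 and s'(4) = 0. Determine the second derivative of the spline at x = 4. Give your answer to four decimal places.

-41.8333

Write m_i for s''(x_i). With h_i = 2, 1 and divided differences Δ_i = -5/2, 10, the continuity of s' gives the tridiagonal system
  2·m_0 + 6·m_1 + 1·m_2 = 6(Δ_1 - Δ_0) = 75
Clamped end conditions give two more equations: 2h_0·m_0 + h_0·m_1 = 6(Δ_0 - s'(1)) = -3 and h_1·m_1 + 2h_1·m_2 = 6(s'(4) - Δ_1) = -60.
Forward elimination and back-substitution give m_0 = -151/12, m_1 = 71/3, m_2 = -251/6.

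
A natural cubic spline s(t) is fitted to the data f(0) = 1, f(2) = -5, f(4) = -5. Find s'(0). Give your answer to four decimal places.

Let m_i = s''(x_i). Step sizes h_i = 2, 2; slopes of the chords Δ_i = (y_(i+1) - y_i)/h_i = -3, 0.
  2·m_0 + 8·m_1 + 2·m_2 = 6(Δ_1 - Δ_0) = 18
Natural end conditions: m_0 = m_2 = 0.
Solving the tridiagonal system: m_0 = 0, m_1 = 9/4, m_2 = 0.
On [0, 2], s'(t) = b_0 + 2c_0·t + 3d_0·t² with b_0 = Δ_0 - h_0(2m_0 + m_1)/6 = -15/4, c_0 = m_0/2 = 0, d_0 = (m_1 - m_0)/(6h_0) = 3/16. So s'(0) = -15/4.

-3.7500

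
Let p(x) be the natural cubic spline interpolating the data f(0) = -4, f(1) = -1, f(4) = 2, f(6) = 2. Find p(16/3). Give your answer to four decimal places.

Write M_i for p''(x_i). With h_i = 1, 3, 2 and divided differences Δ_i = 3, 1, 0, the continuity of p' gives the tridiagonal system
  1·M_0 + 8·M_1 + 3·M_2 = 6(Δ_1 - Δ_0) = -12
  3·M_1 + 10·M_2 + 2·M_3 = 6(Δ_2 - Δ_1) = -6
Natural end conditions: M_0 = M_3 = 0.
Forward elimination and back-substitution give M_0 = 0, M_1 = -102/71, M_2 = -12/71, M_3 = 0.
On [4, 6], p(x) = 2 + 8/71·(x - 4) - 6/71·(x - 4)² + 1/71·(x - 4)³.
With (x - 4) = 4/3: p(16/3) = 3898/1917.

2.0334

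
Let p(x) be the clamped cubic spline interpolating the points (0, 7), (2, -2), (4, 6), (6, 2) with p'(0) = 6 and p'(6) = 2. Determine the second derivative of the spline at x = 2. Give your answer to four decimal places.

Write m_i for p''(x_i). With h_i = 2, 2, 2 and divided differences Δ_i = -9/2, 4, -2, the continuity of p' gives the tridiagonal system
  2·m_0 + 8·m_1 + 2·m_2 = 6(Δ_1 - Δ_0) = 51
  2·m_1 + 8·m_2 + 2·m_3 = 6(Δ_2 - Δ_1) = -36
Clamped end conditions give two more equations: 2h_0·m_0 + h_0·m_1 = 6(Δ_0 - p'(0)) = -63 and h_2·m_2 + 2h_2·m_3 = 6(p'(6) - Δ_2) = 24.
Solving: m_0 = -697/30, m_1 = 449/30, m_2 = -167/15, m_3 = 347/30.

14.9667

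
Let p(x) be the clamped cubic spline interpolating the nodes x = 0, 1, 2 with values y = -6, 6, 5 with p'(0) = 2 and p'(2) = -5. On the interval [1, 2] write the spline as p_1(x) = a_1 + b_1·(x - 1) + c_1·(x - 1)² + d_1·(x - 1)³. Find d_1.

Put m_i = p'' at the i-th knot. Here h = (1, 1) and Δ = (12, -1), so the interior equations h_(i-1)·m_(i-1) + 2(h_(i-1)+h_i)·m_i + h_i·m_(i+1) = 6(Δ_i − Δ_(i-1)) read
  1·m_0 + 4·m_1 + 1·m_2 = 6(Δ_1 - Δ_0) = -78
Clamped end conditions give two more equations: 2h_0·m_0 + h_0·m_1 = 6(Δ_0 - p'(0)) = 60 and h_1·m_1 + 2h_1·m_2 = 6(p'(2) - Δ_1) = -24.
Solving: m_0 = 46, m_1 = -32, m_2 = 4.
On [1, 2], with p_1(x) = a_1 + b_1·(x - 1) + c_1·(x - 1)² + d_1·(x - 1)³: c_1 = m_1/2 = -16, d_1 = (m_2 - m_1)/(6h_1) = 6, b_1 = Δ_1 - h_1(2m_1 + m_2)/6 = 9.

6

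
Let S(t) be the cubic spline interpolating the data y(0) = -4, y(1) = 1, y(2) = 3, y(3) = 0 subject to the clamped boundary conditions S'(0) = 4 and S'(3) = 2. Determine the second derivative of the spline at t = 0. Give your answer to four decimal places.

4.2667

Write m_i for S''(x_i). With h_i = 1, 1, 1 and divided differences Δ_i = 5, 2, -3, the continuity of S' gives the tridiagonal system
  1·m_0 + 4·m_1 + 1·m_2 = 6(Δ_1 - Δ_0) = -18
  1·m_1 + 4·m_2 + 1·m_3 = 6(Δ_2 - Δ_1) = -30
Clamped end conditions give two more equations: 2h_0·m_0 + h_0·m_1 = 6(Δ_0 - S'(0)) = 6 and h_2·m_2 + 2h_2·m_3 = 6(S'(3) - Δ_2) = 30.
Solving the tridiagonal system: m_0 = 64/15, m_1 = -38/15, m_2 = -182/15, m_3 = 316/15.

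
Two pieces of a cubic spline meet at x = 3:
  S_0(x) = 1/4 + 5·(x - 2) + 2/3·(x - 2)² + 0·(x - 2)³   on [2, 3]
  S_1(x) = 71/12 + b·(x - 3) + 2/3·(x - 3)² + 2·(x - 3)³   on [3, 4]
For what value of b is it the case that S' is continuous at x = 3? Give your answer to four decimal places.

6.3333

S_0'(x) = 5 + 4/3·(x - 2) + 0·(x - 2)², so S_0'(3) = 19/3. On the right, S_1'(3) = b, so b = 19/3.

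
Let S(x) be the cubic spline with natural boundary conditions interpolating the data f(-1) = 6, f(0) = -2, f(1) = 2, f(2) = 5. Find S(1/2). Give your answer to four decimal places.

Write m_i for S''(x_i). With h_i = 1, 1, 1 and divided differences Δ_i = -8, 4, 3, the continuity of S' gives the tridiagonal system
  1·m_0 + 4·m_1 + 1·m_2 = 6(Δ_1 - Δ_0) = 72
  1·m_1 + 4·m_2 + 1·m_3 = 6(Δ_2 - Δ_1) = -6
Natural end conditions: m_0 = m_3 = 0.
Hence m_0 = 0, m_1 = 98/5, m_2 = -32/5, m_3 = 0.
On [0, 1], S(x) = -2 - 22/15·x + 49/5·x² - 13/3·x³.
With x = 1/2: S(1/2) = -33/40.

-0.8250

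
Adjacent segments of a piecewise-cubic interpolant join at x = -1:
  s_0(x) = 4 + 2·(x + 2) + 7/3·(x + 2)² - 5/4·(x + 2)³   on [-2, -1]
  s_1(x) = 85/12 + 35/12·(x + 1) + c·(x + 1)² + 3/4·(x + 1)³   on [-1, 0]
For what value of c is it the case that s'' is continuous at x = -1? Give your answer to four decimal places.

s_0''(x) = 14/3 - 15/2·(x + 2), so s_0''(-1) = -17/6. On the right, s_1''(-1) = 2c, so c = -17/12.

-1.4167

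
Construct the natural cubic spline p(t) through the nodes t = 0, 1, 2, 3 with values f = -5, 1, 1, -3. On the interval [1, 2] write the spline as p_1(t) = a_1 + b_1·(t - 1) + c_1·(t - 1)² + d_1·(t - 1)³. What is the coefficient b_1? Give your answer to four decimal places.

Write M_i for p''(x_i). With h_i = 1, 1, 1 and divided differences Δ_i = 6, 0, -4, the continuity of p' gives the tridiagonal system
  1·M_0 + 4·M_1 + 1·M_2 = 6(Δ_1 - Δ_0) = -36
  1·M_1 + 4·M_2 + 1·M_3 = 6(Δ_2 - Δ_1) = -24
Natural end conditions: M_0 = M_3 = 0.
Solving the tridiagonal system: M_0 = 0, M_1 = -8, M_2 = -4, M_3 = 0.
On [1, 2], with p_1(t) = a_1 + b_1·(t - 1) + c_1·(t - 1)² + d_1·(t - 1)³: c_1 = M_1/2 = -4, d_1 = (M_2 - M_1)/(6h_1) = 2/3, b_1 = Δ_1 - h_1(2M_1 + M_2)/6 = 10/3.

3.3333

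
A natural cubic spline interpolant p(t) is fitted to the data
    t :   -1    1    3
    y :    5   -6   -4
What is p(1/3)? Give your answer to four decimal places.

Write m_i for p''(x_i). With h_i = 2, 2 and divided differences Δ_i = -11/2, 1, the continuity of p' gives the tridiagonal system
  2·m_0 + 8·m_1 + 2·m_2 = 6(Δ_1 - Δ_0) = 39
Natural end conditions: m_0 = m_2 = 0.
Forward elimination and back-substitution give m_0 = 0, m_1 = 39/8, m_2 = 0.
On [-1, 1], p(t) = 5 - 57/8·(t + 1) + 0·(t + 1)² + 13/32·(t + 1)³.
With (t + 1) = 4/3: p(1/3) = -191/54.

-3.5370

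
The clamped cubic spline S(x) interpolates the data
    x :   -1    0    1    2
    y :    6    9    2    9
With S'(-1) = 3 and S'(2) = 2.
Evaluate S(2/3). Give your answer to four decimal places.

With σ_i denoting the second derivative at x_i, h_i = 1, 1, 1, and Δ_i = (y_(i+1) − y_i)/h_i = 3, -7, 7:
  1·σ_0 + 4·σ_1 + 1·σ_2 = 6(Δ_1 - Δ_0) = -60
  1·σ_1 + 4·σ_2 + 1·σ_3 = 6(Δ_2 - Δ_1) = 84
Clamped end conditions give two more equations: 2h_0·σ_0 + h_0·σ_1 = 6(Δ_0 - S'(-1)) = 0 and h_2·σ_2 + 2h_2·σ_3 = 6(S'(2) - Δ_2) = -30.
Forward elimination and back-substitution give σ_0 = 206/15, σ_1 = -412/15, σ_2 = 542/15, σ_3 = -496/15.
On [0, 1], S(x) = 9 - 58/15·x - 206/15·x² + 53/5·x³.
With x = 2/3: S(2/3) = 467/135.

3.4593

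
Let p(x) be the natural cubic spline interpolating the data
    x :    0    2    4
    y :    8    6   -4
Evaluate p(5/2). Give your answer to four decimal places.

4.1563

With m_i denoting the second derivative at x_i, h_i = 2, 2, and Δ_i = (y_(i+1) − y_i)/h_i = -1, -5:
  2·m_0 + 8·m_1 + 2·m_2 = 6(Δ_1 - Δ_0) = -24
Natural end conditions: m_0 = m_2 = 0.
Forward elimination and back-substitution give m_0 = 0, m_1 = -3, m_2 = 0.
On [2, 4], p(x) = 6 - 3·(x - 2) - 3/2·(x - 2)² + 1/4·(x - 2)³.
With (x - 2) = 1/2: p(5/2) = 133/32.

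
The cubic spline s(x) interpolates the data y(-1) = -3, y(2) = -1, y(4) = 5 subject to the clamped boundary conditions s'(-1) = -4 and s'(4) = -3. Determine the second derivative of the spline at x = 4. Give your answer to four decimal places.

-10.2000

With σ_i denoting the second derivative at x_i, h_i = 3, 2, and Δ_i = (y_(i+1) − y_i)/h_i = 2/3, 3:
  3·σ_0 + 10·σ_1 + 2·σ_2 = 6(Δ_1 - Δ_0) = 14
Clamped end conditions give two more equations: 2h_0·σ_0 + h_0·σ_1 = 6(Δ_0 - s'(-1)) = 28 and h_1·σ_1 + 2h_1·σ_2 = 6(s'(4) - Δ_1) = -36.
Solving the tridiagonal system: σ_0 = 52/15, σ_1 = 12/5, σ_2 = -51/5.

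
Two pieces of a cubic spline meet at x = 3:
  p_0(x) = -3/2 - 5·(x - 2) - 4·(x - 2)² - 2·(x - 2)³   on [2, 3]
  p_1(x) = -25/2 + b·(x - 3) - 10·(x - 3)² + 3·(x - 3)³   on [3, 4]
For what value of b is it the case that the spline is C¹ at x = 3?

p_0'(x) = -5 - 8·(x - 2) - 6·(x - 2)², so p_0'(3) = -19. On the right, p_1'(3) = b, so b = -19.

-19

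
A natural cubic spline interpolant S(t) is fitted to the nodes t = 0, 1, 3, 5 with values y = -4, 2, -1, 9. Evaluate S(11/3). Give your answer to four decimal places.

Let m_i = S''(x_i). Step sizes h_i = 1, 2, 2; slopes of the chords Δ_i = (y_(i+1) - y_i)/h_i = 6, -3/2, 5.
  1·m_0 + 6·m_1 + 2·m_2 = 6(Δ_1 - Δ_0) = -45
  2·m_1 + 8·m_2 + 2·m_3 = 6(Δ_2 - Δ_1) = 39
Natural end conditions: m_0 = m_3 = 0.
Solving the tridiagonal system: m_0 = 0, m_1 = -219/22, m_2 = 81/11, m_3 = 0.
On [3, 5], S(t) = -1 + 1/11·(t - 3) + 81/22·(t - 3)² - 27/44·(t - 3)³.
With (t - 3) = 2/3: S(11/3) = 17/33.

0.5152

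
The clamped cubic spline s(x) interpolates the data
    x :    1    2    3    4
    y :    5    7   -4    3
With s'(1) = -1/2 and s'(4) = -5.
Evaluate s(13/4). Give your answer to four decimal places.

Let M_i = s''(x_i). Step sizes h_i = 1, 1, 1; slopes of the chords Δ_i = (y_(i+1) - y_i)/h_i = 2, -11, 7.
  1·M_0 + 4·M_1 + 1·M_2 = 6(Δ_1 - Δ_0) = -78
  1·M_1 + 4·M_2 + 1·M_3 = 6(Δ_2 - Δ_1) = 108
Clamped end conditions give two more equations: 2h_0·M_0 + h_0·M_1 = 6(Δ_0 - s'(1)) = 15 and h_2·M_2 + 2h_2·M_3 = 6(s'(4) - Δ_2) = -72.
Solving the tridiagonal system: M_0 = 136/5, M_1 = -197/5, M_2 = 262/5, M_3 = -311/5.
On [3, 4], s(x) = -4 - 1/10·(x - 3) + 131/5·(x - 3)² - 191/10·(x - 3)³.
With (x - 3) = 1/4: s(13/4) = -1719/640.

-2.6859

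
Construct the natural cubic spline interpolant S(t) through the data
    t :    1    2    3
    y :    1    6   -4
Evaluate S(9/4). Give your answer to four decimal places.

Let M_i = S''(x_i). Step sizes h_i = 1, 1; slopes of the chords Δ_i = (y_(i+1) - y_i)/h_i = 5, -10.
  1·M_0 + 4·M_1 + 1·M_2 = 6(Δ_1 - Δ_0) = -90
Natural end conditions: M_0 = M_2 = 0.
Solving the tridiagonal system: M_0 = 0, M_1 = -45/2, M_2 = 0.
On [2, 3], S(t) = 6 - 5/2·(t - 2) - 45/4·(t - 2)² + 15/4·(t - 2)³.
With (t - 2) = 1/4: S(9/4) = 1211/256.

4.7305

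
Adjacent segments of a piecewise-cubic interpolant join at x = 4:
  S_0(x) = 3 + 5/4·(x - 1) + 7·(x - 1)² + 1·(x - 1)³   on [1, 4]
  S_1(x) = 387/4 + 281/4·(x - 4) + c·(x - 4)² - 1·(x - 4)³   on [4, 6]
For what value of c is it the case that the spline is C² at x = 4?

S_0''(x) = 14 + 6·(x - 1), so S_0''(4) = 32. On the right, S_1''(4) = 2c, so c = 16.

16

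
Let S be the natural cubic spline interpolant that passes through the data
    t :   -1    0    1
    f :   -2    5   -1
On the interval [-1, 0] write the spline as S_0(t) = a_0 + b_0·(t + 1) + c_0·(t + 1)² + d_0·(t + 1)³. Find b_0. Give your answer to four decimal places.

With M_i denoting the second derivative at x_i, h_i = 1, 1, and Δ_i = (y_(i+1) − y_i)/h_i = 7, -6:
  1·M_0 + 4·M_1 + 1·M_2 = 6(Δ_1 - Δ_0) = -78
Natural end conditions: M_0 = M_2 = 0.
Hence M_0 = 0, M_1 = -39/2, M_2 = 0.
On [-1, 0], with S_0(t) = a_0 + b_0·(t + 1) + c_0·(t + 1)² + d_0·(t + 1)³: c_0 = M_0/2 = 0, d_0 = (M_1 - M_0)/(6h_0) = -13/4, b_0 = Δ_0 - h_0(2M_0 + M_1)/6 = 41/4.

10.2500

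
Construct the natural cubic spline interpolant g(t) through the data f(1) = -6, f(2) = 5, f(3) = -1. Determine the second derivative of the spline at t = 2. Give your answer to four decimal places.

-25.5000

Let m_i = g''(x_i). Step sizes h_i = 1, 1; slopes of the chords Δ_i = (y_(i+1) - y_i)/h_i = 11, -6.
  1·m_0 + 4·m_1 + 1·m_2 = 6(Δ_1 - Δ_0) = -102
Natural end conditions: m_0 = m_2 = 0.
Solving the tridiagonal system: m_0 = 0, m_1 = -51/2, m_2 = 0.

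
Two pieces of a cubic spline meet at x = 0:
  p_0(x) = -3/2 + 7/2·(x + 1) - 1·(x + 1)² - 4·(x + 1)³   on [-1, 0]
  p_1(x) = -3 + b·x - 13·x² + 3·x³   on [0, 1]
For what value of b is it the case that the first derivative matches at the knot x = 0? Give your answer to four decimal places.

p_0'(x) = 7/2 - 2·(x + 1) - 12·(x + 1)², so p_0'(0) = -21/2. On the right, p_1'(0) = b, so b = -21/2.

-10.5000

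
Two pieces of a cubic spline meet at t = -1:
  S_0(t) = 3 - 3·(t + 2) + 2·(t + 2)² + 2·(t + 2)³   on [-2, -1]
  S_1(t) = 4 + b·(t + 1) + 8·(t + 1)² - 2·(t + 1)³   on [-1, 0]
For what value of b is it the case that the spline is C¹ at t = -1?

S_0'(t) = -3 + 4·(t + 2) + 6·(t + 2)², so S_0'(-1) = 7. On the right, S_1'(-1) = b, so b = 7.

7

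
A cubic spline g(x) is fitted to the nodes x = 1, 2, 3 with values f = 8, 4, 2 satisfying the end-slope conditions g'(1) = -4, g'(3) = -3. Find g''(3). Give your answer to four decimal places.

Put m_i = g'' at the i-th knot. Here h = (1, 1) and Δ = (-4, -2), so the interior equations h_(i-1)·m_(i-1) + 2(h_(i-1)+h_i)·m_i + h_i·m_(i+1) = 6(Δ_i − Δ_(i-1)) read
  1·m_0 + 4·m_1 + 1·m_2 = 6(Δ_1 - Δ_0) = 12
Clamped end conditions give two more equations: 2h_0·m_0 + h_0·m_1 = 6(Δ_0 - g'(1)) = 0 and h_1·m_1 + 2h_1·m_2 = 6(g'(3) - Δ_1) = -6.
Hence m_0 = -5/2, m_1 = 5, m_2 = -11/2.

-5.5000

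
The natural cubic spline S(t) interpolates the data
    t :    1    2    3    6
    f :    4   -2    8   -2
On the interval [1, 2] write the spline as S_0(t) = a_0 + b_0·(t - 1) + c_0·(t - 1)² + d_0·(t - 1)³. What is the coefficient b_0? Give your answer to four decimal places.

Put σ_i = S'' at the i-th knot. Here h = (1, 1, 3) and Δ = (-6, 10, -10/3), so the interior equations h_(i-1)·σ_(i-1) + 2(h_(i-1)+h_i)·σ_i + h_i·σ_(i+1) = 6(Δ_i − Δ_(i-1)) read
  1·σ_0 + 4·σ_1 + 1·σ_2 = 6(Δ_1 - Δ_0) = 96
  1·σ_1 + 8·σ_2 + 3·σ_3 = 6(Δ_2 - Δ_1) = -80
Natural end conditions: σ_0 = σ_3 = 0.
Forward elimination and back-substitution give σ_0 = 0, σ_1 = 848/31, σ_2 = -416/31, σ_3 = 0.
On [1, 2], with S_0(t) = a_0 + b_0·(t - 1) + c_0·(t - 1)² + d_0·(t - 1)³: c_0 = σ_0/2 = 0, d_0 = (σ_1 - σ_0)/(6h_0) = 424/93, b_0 = Δ_0 - h_0(2σ_0 + σ_1)/6 = -982/93.

-10.5591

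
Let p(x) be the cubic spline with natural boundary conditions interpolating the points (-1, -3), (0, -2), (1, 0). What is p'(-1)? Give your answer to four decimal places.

With M_i denoting the second derivative at x_i, h_i = 1, 1, and Δ_i = (y_(i+1) − y_i)/h_i = 1, 2:
  1·M_0 + 4·M_1 + 1·M_2 = 6(Δ_1 - Δ_0) = 6
Natural end conditions: M_0 = M_2 = 0.
Forward elimination and back-substitution give M_0 = 0, M_1 = 3/2, M_2 = 0.
On [-1, 0], p'(x) = b_0 + 2c_0·(x + 1) + 3d_0·(x + 1)² with b_0 = Δ_0 - h_0(2M_0 + M_1)/6 = 3/4, c_0 = M_0/2 = 0, d_0 = (M_1 - M_0)/(6h_0) = 1/4. So p'(-1) = 3/4.

0.7500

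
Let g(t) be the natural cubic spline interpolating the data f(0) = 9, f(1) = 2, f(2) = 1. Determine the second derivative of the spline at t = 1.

Write M_i for g''(x_i). With h_i = 1, 1 and divided differences Δ_i = -7, -1, the continuity of g' gives the tridiagonal system
  1·M_0 + 4·M_1 + 1·M_2 = 6(Δ_1 - Δ_0) = 36
Natural end conditions: M_0 = M_2 = 0.
Solving: M_0 = 0, M_1 = 9, M_2 = 0.

9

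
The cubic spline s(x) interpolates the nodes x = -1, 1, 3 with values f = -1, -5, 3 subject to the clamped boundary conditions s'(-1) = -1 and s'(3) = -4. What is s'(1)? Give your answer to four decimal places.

Let M_i = s''(x_i). Step sizes h_i = 2, 2; slopes of the chords Δ_i = (y_(i+1) - y_i)/h_i = -2, 4.
  2·M_0 + 8·M_1 + 2·M_2 = 6(Δ_1 - Δ_0) = 36
Clamped end conditions give two more equations: 2h_0·M_0 + h_0·M_1 = 6(Δ_0 - s'(-1)) = -6 and h_1·M_1 + 2h_1·M_2 = 6(s'(3) - Δ_1) = -48.
Forward elimination and back-substitution give M_0 = -27/4, M_1 = 21/2, M_2 = -69/4.
On [1, 3], s'(x) = b_1 + 2c_1·(x - 1) + 3d_1·(x - 1)² with b_1 = Δ_1 - h_1(2M_1 + M_2)/6 = 11/4, c_1 = M_1/2 = 21/4, d_1 = (M_2 - M_1)/(6h_1) = -37/16. So s'(1) = 11/4.

2.7500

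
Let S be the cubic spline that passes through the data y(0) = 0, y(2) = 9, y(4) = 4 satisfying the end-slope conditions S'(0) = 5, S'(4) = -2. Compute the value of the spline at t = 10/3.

Write m_i for S''(x_i). With h_i = 2, 2 and divided differences Δ_i = 9/2, -5/2, the continuity of S' gives the tridiagonal system
  2·m_0 + 8·m_1 + 2·m_2 = 6(Δ_1 - Δ_0) = -42
Clamped end conditions give two more equations: 2h_0·m_0 + h_0·m_1 = 6(Δ_0 - S'(0)) = -3 and h_1·m_1 + 2h_1·m_2 = 6(S'(4) - Δ_1) = 3.
Hence m_0 = 11/4, m_1 = -7, m_2 = 17/4.
On [2, 4], S(t) = 9 + 3/4·(t - 2) - 7/2·(t - 2)² + 15/16·(t - 2)³.
With (t - 2) = 4/3: S(10/3) = 6.

6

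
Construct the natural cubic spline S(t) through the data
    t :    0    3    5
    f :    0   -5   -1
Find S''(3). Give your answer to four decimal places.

Let M_i = S''(x_i). Step sizes h_i = 3, 2; slopes of the chords Δ_i = (y_(i+1) - y_i)/h_i = -5/3, 2.
  3·M_0 + 10·M_1 + 2·M_2 = 6(Δ_1 - Δ_0) = 22
Natural end conditions: M_0 = M_2 = 0.
Forward elimination and back-substitution give M_0 = 0, M_1 = 11/5, M_2 = 0.

2.2000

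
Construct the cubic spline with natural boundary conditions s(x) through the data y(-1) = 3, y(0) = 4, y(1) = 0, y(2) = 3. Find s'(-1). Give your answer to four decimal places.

With M_i denoting the second derivative at x_i, h_i = 1, 1, 1, and Δ_i = (y_(i+1) − y_i)/h_i = 1, -4, 3:
  1·M_0 + 4·M_1 + 1·M_2 = 6(Δ_1 - Δ_0) = -30
  1·M_1 + 4·M_2 + 1·M_3 = 6(Δ_2 - Δ_1) = 42
Natural end conditions: M_0 = M_3 = 0.
Solving: M_0 = 0, M_1 = -54/5, M_2 = 66/5, M_3 = 0.
On [-1, 0], s'(x) = b_0 + 2c_0·(x + 1) + 3d_0·(x + 1)² with b_0 = Δ_0 - h_0(2M_0 + M_1)/6 = 14/5, c_0 = M_0/2 = 0, d_0 = (M_1 - M_0)/(6h_0) = -9/5. So s'(-1) = 14/5.

2.8000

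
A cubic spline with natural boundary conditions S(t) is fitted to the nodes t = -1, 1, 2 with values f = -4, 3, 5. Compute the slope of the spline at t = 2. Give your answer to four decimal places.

1.7500

Let M_i = S''(x_i). Step sizes h_i = 2, 1; slopes of the chords Δ_i = (y_(i+1) - y_i)/h_i = 7/2, 2.
  2·M_0 + 6·M_1 + 1·M_2 = 6(Δ_1 - Δ_0) = -9
Natural end conditions: M_0 = M_2 = 0.
Forward elimination and back-substitution give M_0 = 0, M_1 = -3/2, M_2 = 0.
On [1, 2], S'(t) = b_1 + 2c_1·(t - 1) + 3d_1·(t - 1)² with b_1 = Δ_1 - h_1(2M_1 + M_2)/6 = 5/2, c_1 = M_1/2 = -3/4, d_1 = (M_2 - M_1)/(6h_1) = 1/4. So S'(2) = 7/4.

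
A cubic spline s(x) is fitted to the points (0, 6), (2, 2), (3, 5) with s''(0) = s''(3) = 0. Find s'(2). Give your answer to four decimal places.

Let M_i = s''(x_i). Step sizes h_i = 2, 1; slopes of the chords Δ_i = (y_(i+1) - y_i)/h_i = -2, 3.
  2·M_0 + 6·M_1 + 1·M_2 = 6(Δ_1 - Δ_0) = 30
Natural end conditions: M_0 = M_2 = 0.
Solving the tridiagonal system: M_0 = 0, M_1 = 5, M_2 = 0.
On [2, 3], s'(x) = b_1 + 2c_1·(x - 2) + 3d_1·(x - 2)² with b_1 = Δ_1 - h_1(2M_1 + M_2)/6 = 4/3, c_1 = M_1/2 = 5/2, d_1 = (M_2 - M_1)/(6h_1) = -5/6. So s'(2) = 4/3.

1.3333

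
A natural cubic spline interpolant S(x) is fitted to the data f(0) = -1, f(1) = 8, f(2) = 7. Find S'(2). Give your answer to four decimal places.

-3.5000

Put σ_i = S'' at the i-th knot. Here h = (1, 1) and Δ = (9, -1), so the interior equations h_(i-1)·σ_(i-1) + 2(h_(i-1)+h_i)·σ_i + h_i·σ_(i+1) = 6(Δ_i − Δ_(i-1)) read
  1·σ_0 + 4·σ_1 + 1·σ_2 = 6(Δ_1 - Δ_0) = -60
Natural end conditions: σ_0 = σ_2 = 0.
Solving the tridiagonal system: σ_0 = 0, σ_1 = -15, σ_2 = 0.
On [1, 2], S'(x) = b_1 + 2c_1·(x - 1) + 3d_1·(x - 1)² with b_1 = Δ_1 - h_1(2σ_1 + σ_2)/6 = 4, c_1 = σ_1/2 = -15/2, d_1 = (σ_2 - σ_1)/(6h_1) = 5/2. So S'(2) = -7/2.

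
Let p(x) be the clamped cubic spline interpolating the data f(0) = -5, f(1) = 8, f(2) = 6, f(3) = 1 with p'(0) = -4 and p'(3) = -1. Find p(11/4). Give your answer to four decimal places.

Write M_i for p''(x_i). With h_i = 1, 1, 1 and divided differences Δ_i = 13, -2, -5, the continuity of p' gives the tridiagonal system
  1·M_0 + 4·M_1 + 1·M_2 = 6(Δ_1 - Δ_0) = -90
  1·M_1 + 4·M_2 + 1·M_3 = 6(Δ_2 - Δ_1) = -18
Clamped end conditions give two more equations: 2h_0·M_0 + h_0·M_1 = 6(Δ_0 - p'(0)) = 102 and h_2·M_2 + 2h_2·M_3 = 6(p'(3) - Δ_2) = 24.
Solving: M_0 = 358/5, M_1 = -206/5, M_2 = 16/5, M_3 = 52/5.
On [2, 3], p(x) = 6 - 39/5·(x - 2) + 8/5·(x - 2)² + 6/5·(x - 2)³.
With (x - 2) = 3/4: p(11/4) = 249/160.

1.5563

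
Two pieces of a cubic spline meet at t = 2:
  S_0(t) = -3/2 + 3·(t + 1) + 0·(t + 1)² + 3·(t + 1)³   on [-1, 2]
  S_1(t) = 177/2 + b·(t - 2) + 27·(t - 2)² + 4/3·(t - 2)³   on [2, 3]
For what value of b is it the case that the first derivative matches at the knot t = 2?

84

S_0'(t) = 3 + 0·(t + 1) + 9·(t + 1)², so S_0'(2) = 84. On the right, S_1'(2) = b, so b = 84.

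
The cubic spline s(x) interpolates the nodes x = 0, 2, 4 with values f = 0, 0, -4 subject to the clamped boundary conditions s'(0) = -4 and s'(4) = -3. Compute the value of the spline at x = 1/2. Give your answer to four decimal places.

-1.1484

Write m_i for s''(x_i). With h_i = 2, 2 and divided differences Δ_i = 0, -2, the continuity of s' gives the tridiagonal system
  2·m_0 + 8·m_1 + 2·m_2 = 6(Δ_1 - Δ_0) = -12
Clamped end conditions give two more equations: 2h_0·m_0 + h_0·m_1 = 6(Δ_0 - s'(0)) = 24 and h_1·m_1 + 2h_1·m_2 = 6(s'(4) - Δ_1) = -6.
Solving the tridiagonal system: m_0 = 31/4, m_1 = -7/2, m_2 = 1/4.
On [0, 2], s(x) = 0 - 4·x + 31/8·x² - 15/16·x³.
With x = 1/2: s(1/2) = -147/128.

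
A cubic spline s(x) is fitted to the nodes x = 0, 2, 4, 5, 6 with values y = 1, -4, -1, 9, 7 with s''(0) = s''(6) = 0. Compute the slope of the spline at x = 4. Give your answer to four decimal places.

9.5000

Let M_i = s''(x_i). Step sizes h_i = 2, 2, 1, 1; slopes of the chords Δ_i = (y_(i+1) - y_i)/h_i = -5/2, 3/2, 10, -2.
  2·M_0 + 8·M_1 + 2·M_2 = 6(Δ_1 - Δ_0) = 24
  2·M_1 + 6·M_2 + 1·M_3 = 6(Δ_2 - Δ_1) = 51
  1·M_2 + 4·M_3 + 1·M_4 = 6(Δ_3 - Δ_2) = -72
Natural end conditions: M_0 = M_4 = 0.
Solving: M_0 = 0, M_1 = 0, M_2 = 12, M_3 = -21, M_4 = 0.
On [4, 5], s'(x) = b_2 + 2c_2·(x - 4) + 3d_2·(x - 4)² with b_2 = Δ_2 - h_2(2M_2 + M_3)/6 = 19/2, c_2 = M_2/2 = 6, d_2 = (M_3 - M_2)/(6h_2) = -11/2. So s'(4) = 19/2.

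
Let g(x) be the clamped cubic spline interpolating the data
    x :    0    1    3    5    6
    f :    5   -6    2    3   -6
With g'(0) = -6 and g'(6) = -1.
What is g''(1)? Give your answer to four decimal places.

Write M_i for g''(x_i). With h_i = 1, 2, 2, 1 and divided differences Δ_i = -11, 4, 1/2, -9, the continuity of g' gives the tridiagonal system
  1·M_0 + 6·M_1 + 2·M_2 = 6(Δ_1 - Δ_0) = 90
  2·M_1 + 8·M_2 + 2·M_3 = 6(Δ_2 - Δ_1) = -21
  2·M_2 + 6·M_3 + 1·M_4 = 6(Δ_3 - Δ_2) = -57
Clamped end conditions give two more equations: 2h_0·M_0 + h_0·M_1 = 6(Δ_0 - g'(0)) = -30 and h_3·M_3 + 2h_3·M_4 = 6(g'(6) - Δ_3) = 48.
Solving the tridiagonal system: M_0 = -3349/132, M_1 = 1369/66, M_2 = -109/24, M_3 = -863/66, M_4 = 4031/132.

20.7424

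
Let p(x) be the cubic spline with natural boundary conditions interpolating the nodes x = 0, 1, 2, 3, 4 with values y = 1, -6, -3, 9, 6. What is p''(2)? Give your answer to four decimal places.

Put σ_i = p'' at the i-th knot. Here h = (1, 1, 1, 1) and Δ = (-7, 3, 12, -3), so the interior equations h_(i-1)·σ_(i-1) + 2(h_(i-1)+h_i)·σ_i + h_i·σ_(i+1) = 6(Δ_i − Δ_(i-1)) read
  1·σ_0 + 4·σ_1 + 1·σ_2 = 6(Δ_1 - Δ_0) = 60
  1·σ_1 + 4·σ_2 + 1·σ_3 = 6(Δ_2 - Δ_1) = 54
  1·σ_2 + 4·σ_3 + 1·σ_4 = 6(Δ_3 - Δ_2) = -90
Natural end conditions: σ_0 = σ_4 = 0.
Forward elimination and back-substitution give σ_0 = 0, σ_1 = 297/28, σ_2 = 123/7, σ_3 = -753/28, σ_4 = 0.

17.5714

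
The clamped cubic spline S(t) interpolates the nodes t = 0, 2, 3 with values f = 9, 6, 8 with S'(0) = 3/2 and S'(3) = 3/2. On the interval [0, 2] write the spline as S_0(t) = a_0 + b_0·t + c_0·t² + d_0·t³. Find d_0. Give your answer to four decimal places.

With m_i denoting the second derivative at x_i, h_i = 2, 1, and Δ_i = (y_(i+1) − y_i)/h_i = -3/2, 2:
  2·m_0 + 6·m_1 + 1·m_2 = 6(Δ_1 - Δ_0) = 21
Clamped end conditions give two more equations: 2h_0·m_0 + h_0·m_1 = 6(Δ_0 - S'(0)) = -18 and h_1·m_1 + 2h_1·m_2 = 6(S'(3) - Δ_1) = -3.
Solving the tridiagonal system: m_0 = -8, m_1 = 7, m_2 = -5.
On [0, 2], with S_0(t) = a_0 + b_0·t + c_0·t² + d_0·t³: c_0 = m_0/2 = -4, d_0 = (m_1 - m_0)/(6h_0) = 5/4, b_0 = Δ_0 - h_0(2m_0 + m_1)/6 = 3/2.

1.2500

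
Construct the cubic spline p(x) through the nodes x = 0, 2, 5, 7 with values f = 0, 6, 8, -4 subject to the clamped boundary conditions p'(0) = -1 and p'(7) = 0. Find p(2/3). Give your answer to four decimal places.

0.5802

Write M_i for p''(x_i). With h_i = 2, 3, 2 and divided differences Δ_i = 3, 2/3, -6, the continuity of p' gives the tridiagonal system
  2·M_0 + 10·M_1 + 3·M_2 = 6(Δ_1 - Δ_0) = -14
  3·M_1 + 10·M_2 + 2·M_3 = 6(Δ_2 - Δ_1) = -40
Clamped end conditions give two more equations: 2h_0·M_0 + h_0·M_1 = 6(Δ_0 - p'(0)) = 24 and h_2·M_2 + 2h_2·M_3 = 6(p'(7) - Δ_2) = 36.
Solving the tridiagonal system: M_0 = 77/12, M_1 = -5/6, M_2 = -37/6, M_3 = 145/12.
On [0, 2], p(x) = 0 - 1·x + 77/24·x² - 29/48·x³.
With x = 2/3: p(2/3) = 47/81.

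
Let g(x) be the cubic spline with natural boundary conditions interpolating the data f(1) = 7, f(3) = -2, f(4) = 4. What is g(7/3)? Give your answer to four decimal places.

-1.5926

Let m_i = g''(x_i). Step sizes h_i = 2, 1; slopes of the chords Δ_i = (y_(i+1) - y_i)/h_i = -9/2, 6.
  2·m_0 + 6·m_1 + 1·m_2 = 6(Δ_1 - Δ_0) = 63
Natural end conditions: m_0 = m_2 = 0.
Solving: m_0 = 0, m_1 = 21/2, m_2 = 0.
On [1, 3], g(x) = 7 - 8·(x - 1) + 0·(x - 1)² + 7/8·(x - 1)³.
With (x - 1) = 4/3: g(7/3) = -43/27.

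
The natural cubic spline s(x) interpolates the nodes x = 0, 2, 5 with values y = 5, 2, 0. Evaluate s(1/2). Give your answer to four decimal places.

4.1719

Put m_i = s'' at the i-th knot. Here h = (2, 3) and Δ = (-3/2, -2/3), so the interior equations h_(i-1)·m_(i-1) + 2(h_(i-1)+h_i)·m_i + h_i·m_(i+1) = 6(Δ_i − Δ_(i-1)) read
  2·m_0 + 10·m_1 + 3·m_2 = 6(Δ_1 - Δ_0) = 5
Natural end conditions: m_0 = m_2 = 0.
Forward elimination and back-substitution give m_0 = 0, m_1 = 1/2, m_2 = 0.
On [0, 2], s(x) = 5 - 5/3·x + 0·x² + 1/24·x³.
With x = 1/2: s(1/2) = 267/64.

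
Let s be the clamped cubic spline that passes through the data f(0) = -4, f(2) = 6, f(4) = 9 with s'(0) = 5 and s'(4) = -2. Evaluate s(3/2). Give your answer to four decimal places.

Let σ_i = s''(x_i). Step sizes h_i = 2, 2; slopes of the chords Δ_i = (y_(i+1) - y_i)/h_i = 5, 3/2.
  2·σ_0 + 8·σ_1 + 2·σ_2 = 6(Δ_1 - Δ_0) = -21
Clamped end conditions give two more equations: 2h_0·σ_0 + h_0·σ_1 = 6(Δ_0 - s'(0)) = 0 and h_1·σ_1 + 2h_1·σ_2 = 6(s'(4) - Δ_1) = -21.
Solving: σ_0 = 7/8, σ_1 = -7/4, σ_2 = -35/8.
On [0, 2], s(t) = -4 + 5·t + 7/16·t² - 7/32·t³.
With t = 3/2: s(3/2) = 959/256.

3.7461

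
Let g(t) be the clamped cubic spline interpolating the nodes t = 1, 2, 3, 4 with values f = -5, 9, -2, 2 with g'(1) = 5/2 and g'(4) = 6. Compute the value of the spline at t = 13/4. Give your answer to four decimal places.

With σ_i denoting the second derivative at x_i, h_i = 1, 1, 1, and Δ_i = (y_(i+1) − y_i)/h_i = 14, -11, 4:
  1·σ_0 + 4·σ_1 + 1·σ_2 = 6(Δ_1 - Δ_0) = -150
  1·σ_1 + 4·σ_2 + 1·σ_3 = 6(Δ_2 - Δ_1) = 90
Clamped end conditions give two more equations: 2h_0·σ_0 + h_0·σ_1 = 6(Δ_0 - g'(1)) = 69 and h_2·σ_2 + 2h_2·σ_3 = 6(g'(4) - Δ_2) = 12.
Forward elimination and back-substitution give σ_0 = 1004/15, σ_1 = -973/15, σ_2 = 638/15, σ_3 = -229/15.
On [3, 4], g(t) = -2 - 229/30·(t - 3) + 319/15·(t - 3)² - 289/30·(t - 3)³.
With (t - 3) = 1/4: g(13/4) = -1747/640.

-2.7297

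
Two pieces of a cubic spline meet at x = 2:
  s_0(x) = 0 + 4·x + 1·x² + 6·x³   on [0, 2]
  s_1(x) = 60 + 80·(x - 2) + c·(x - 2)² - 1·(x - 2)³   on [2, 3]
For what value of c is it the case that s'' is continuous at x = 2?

s_0''(x) = 2 + 36·x, so s_0''(2) = 74. On the right, s_1''(2) = 2c, so c = 37.

37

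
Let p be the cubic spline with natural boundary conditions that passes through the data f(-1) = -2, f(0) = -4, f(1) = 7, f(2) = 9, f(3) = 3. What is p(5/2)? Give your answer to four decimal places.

With m_i denoting the second derivative at x_i, h_i = 1, 1, 1, 1, and Δ_i = (y_(i+1) − y_i)/h_i = -2, 11, 2, -6:
  1·m_0 + 4·m_1 + 1·m_2 = 6(Δ_1 - Δ_0) = 78
  1·m_1 + 4·m_2 + 1·m_3 = 6(Δ_2 - Δ_1) = -54
  1·m_2 + 4·m_3 + 1·m_4 = 6(Δ_3 - Δ_2) = -48
Natural end conditions: m_0 = m_4 = 0.
Hence m_0 = 0, m_1 = 669/28, m_2 = -123/7, m_3 = -213/28, m_4 = 0.
On [2, 3], p(t) = 9 - 97/28·(t - 2) - 213/56·(t - 2)² + 71/56·(t - 2)³.
With (t - 2) = 1/2: p(5/2) = 2901/448.

6.4754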